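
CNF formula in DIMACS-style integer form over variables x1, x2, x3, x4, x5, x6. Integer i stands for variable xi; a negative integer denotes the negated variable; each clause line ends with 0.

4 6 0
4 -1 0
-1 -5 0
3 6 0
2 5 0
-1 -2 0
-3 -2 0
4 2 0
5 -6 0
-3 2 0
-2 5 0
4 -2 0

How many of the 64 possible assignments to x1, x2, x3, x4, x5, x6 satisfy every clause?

Satisfying assignments:
  x1=0 x2=0 x3=0 x4=1 x5=1 x6=1
  x1=0 x2=1 x3=0 x4=1 x5=1 x6=1
That's 2 in total.

2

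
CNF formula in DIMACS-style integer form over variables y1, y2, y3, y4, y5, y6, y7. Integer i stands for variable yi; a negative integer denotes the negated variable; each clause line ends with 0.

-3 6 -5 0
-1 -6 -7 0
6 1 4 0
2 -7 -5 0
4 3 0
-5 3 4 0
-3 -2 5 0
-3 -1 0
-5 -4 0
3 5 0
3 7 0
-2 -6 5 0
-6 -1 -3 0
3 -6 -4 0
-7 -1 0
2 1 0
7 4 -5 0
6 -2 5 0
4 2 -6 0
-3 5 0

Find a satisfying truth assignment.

y1=0, y2=1, y3=1, y4=0, y5=1, y6=1, y7=1

Check each clause:
  1. (~y3 | y6 | ~y5) — y6 is true.
  2. (~y1 | ~y6 | ~y7) — ~y1 is true.
  3. (y6 | y4 | y1) — y6 is true.
  4. (y2 | ~y5 | ~y7) — y2 is true.
  5. (y4 | y3) — y3 is true.
  6. (y4 | ~y5 | y3) — y3 is true.
  7. (~y3 | y5 | ~y2) — y5 is true.
  8. (~y3 | ~y1) — ~y1 is true.
  9. (~y5 | ~y4) — ~y4 is true.
  10. (y5 | y3) — y3 is true.
  11. (y7 | y3) — y3 is true.
  12. (y5 | ~y6 | ~y2) — y5 is true.
  13. (~y1 | ~y3 | ~y6) — ~y1 is true.
  14. (~y6 | ~y4 | y3) — y3 is true.
  15. (~y1 | ~y7) — ~y1 is true.
  16. (y2 | y1) — y2 is true.
  17. (y7 | y4 | ~y5) — y7 is true.
  18. (y6 | y5 | ~y2) — y5 is true.
  19. (y2 | y4 | ~y6) — y2 is true.
  20. (~y3 | y5) — y5 is true.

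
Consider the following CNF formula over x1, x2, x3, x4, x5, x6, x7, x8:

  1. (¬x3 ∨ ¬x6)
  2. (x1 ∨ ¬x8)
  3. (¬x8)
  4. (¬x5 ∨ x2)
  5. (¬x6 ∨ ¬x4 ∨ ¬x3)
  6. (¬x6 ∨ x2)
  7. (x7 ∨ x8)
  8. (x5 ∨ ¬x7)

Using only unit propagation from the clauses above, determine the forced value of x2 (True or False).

True

Unit clause (¬x8) sets x8 = False.
(x7 ∨ x8): since x8 = False, the clause reduces to (x7). x7 = True.
From (x5 ∨ ¬x7) and x7 = True: x5 = True.
From (x2 ∨ ¬x5) and x5 = True: x2 = True.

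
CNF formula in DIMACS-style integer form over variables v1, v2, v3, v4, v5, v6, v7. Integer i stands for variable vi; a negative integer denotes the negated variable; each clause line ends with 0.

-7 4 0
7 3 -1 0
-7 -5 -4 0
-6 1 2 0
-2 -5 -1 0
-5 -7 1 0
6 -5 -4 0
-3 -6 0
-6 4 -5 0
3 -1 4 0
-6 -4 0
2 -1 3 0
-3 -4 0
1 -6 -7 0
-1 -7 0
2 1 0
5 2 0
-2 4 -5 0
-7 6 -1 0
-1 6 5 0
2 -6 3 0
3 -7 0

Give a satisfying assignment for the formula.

Set v1 = False and propagate.
  then v2 is forced to True.
Try v3 = True.
  then v6 is forced to False.
  then v4 is forced to False.
  then v7 is forced to False.
  then v5 is forced to False.

v1 = F  v2 = T  v3 = T  v4 = F  v5 = F  v6 = F  v7 = F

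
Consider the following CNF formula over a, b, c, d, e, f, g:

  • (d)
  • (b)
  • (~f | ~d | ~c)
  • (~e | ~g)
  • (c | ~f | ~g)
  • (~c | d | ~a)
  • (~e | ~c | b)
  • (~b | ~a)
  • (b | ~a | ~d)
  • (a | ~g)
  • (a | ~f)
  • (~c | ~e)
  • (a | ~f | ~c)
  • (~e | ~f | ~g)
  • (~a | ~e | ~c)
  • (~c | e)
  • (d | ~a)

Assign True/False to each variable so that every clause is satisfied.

Unit propagation: (d) forces d = True.
Unit propagation: (b) forces b = True.
Unit propagation: (~a) forces a = False.
The clause (~g) is unit: g must be False.
(~f) is a unit clause, so f = False.
Pure literal: c appears only negated; assign c = False.
e is now unconstrained; take e = False.

a = F  b = T  c = F  d = T  e = F  f = F  g = F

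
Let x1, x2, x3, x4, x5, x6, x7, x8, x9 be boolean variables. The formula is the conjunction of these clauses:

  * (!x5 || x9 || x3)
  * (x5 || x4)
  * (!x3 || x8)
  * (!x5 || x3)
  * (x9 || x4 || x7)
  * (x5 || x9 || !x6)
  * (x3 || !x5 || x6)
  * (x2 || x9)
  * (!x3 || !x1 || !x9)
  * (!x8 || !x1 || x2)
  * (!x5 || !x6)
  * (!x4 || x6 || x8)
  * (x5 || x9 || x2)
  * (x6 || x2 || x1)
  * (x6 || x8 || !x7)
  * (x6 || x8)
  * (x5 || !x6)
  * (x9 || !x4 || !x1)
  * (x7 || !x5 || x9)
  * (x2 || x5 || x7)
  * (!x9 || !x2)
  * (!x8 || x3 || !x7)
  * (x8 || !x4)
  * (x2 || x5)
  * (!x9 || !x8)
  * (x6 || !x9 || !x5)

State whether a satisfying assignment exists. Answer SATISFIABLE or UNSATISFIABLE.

SATISFIABLE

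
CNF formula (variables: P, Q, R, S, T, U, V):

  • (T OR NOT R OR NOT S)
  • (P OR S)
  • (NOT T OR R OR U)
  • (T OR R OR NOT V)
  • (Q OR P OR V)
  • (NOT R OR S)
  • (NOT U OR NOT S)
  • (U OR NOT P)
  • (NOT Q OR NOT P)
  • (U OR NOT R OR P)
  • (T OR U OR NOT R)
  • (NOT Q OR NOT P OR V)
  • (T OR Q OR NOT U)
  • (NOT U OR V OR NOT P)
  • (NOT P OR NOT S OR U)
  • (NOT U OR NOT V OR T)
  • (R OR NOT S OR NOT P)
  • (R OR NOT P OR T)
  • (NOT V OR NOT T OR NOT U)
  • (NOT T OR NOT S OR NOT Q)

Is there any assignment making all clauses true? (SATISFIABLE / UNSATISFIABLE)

SATISFIABLE

Branch on P: take P = False.
  then S is forced to True.
  then U is forced to False.
  then R is forced to False.
  then T is forced to False.
  then V is forced to False.
  then Q is forced to True.
Every clause has at least one true literal under this assignment.
So P=F, Q=T, R=F, S=T, T=F, U=F, V=F is a satisfying assignment.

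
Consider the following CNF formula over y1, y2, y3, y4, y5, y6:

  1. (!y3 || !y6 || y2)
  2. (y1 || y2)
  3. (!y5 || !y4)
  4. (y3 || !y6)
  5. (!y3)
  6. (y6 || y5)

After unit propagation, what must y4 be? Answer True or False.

False

Unit clause (!y3) sets y3 = False.
(y3 || !y6): since y3 = False, the clause reduces to (!y6). y6 = False.
(y6 || y5): since y6 = False, the clause reduces to (y5). y5 = True.
(!y5 || !y4): since y5 = True, the clause reduces to (!y4). y4 = False.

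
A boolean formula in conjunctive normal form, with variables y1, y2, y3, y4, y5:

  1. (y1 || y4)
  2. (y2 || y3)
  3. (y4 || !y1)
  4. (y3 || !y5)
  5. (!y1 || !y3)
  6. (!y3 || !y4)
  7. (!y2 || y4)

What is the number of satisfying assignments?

The models are:
  y1=F y2=T y3=F y4=T y5=F
  y1=T y2=T y3=F y4=T y5=F
That's 2 in total.

2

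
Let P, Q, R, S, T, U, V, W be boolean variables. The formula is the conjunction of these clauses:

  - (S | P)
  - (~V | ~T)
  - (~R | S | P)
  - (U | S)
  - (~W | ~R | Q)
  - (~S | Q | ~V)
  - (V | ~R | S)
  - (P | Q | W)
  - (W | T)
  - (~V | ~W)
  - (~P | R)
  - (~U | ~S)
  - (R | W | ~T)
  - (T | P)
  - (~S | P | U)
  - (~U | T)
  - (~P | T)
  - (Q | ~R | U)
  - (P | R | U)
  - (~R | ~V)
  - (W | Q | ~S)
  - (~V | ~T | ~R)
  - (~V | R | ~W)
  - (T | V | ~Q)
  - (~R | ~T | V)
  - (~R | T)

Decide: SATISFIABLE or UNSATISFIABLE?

R = True:
  propagation gives V=False, S=True, U=False, P=True; an empty clause results — contradiction.
R = False:
  propagation gives P=False, S=True, U=False; an empty clause results — contradiction.
Every branch closes, so no satisfying assignment exists.

UNSATISFIABLE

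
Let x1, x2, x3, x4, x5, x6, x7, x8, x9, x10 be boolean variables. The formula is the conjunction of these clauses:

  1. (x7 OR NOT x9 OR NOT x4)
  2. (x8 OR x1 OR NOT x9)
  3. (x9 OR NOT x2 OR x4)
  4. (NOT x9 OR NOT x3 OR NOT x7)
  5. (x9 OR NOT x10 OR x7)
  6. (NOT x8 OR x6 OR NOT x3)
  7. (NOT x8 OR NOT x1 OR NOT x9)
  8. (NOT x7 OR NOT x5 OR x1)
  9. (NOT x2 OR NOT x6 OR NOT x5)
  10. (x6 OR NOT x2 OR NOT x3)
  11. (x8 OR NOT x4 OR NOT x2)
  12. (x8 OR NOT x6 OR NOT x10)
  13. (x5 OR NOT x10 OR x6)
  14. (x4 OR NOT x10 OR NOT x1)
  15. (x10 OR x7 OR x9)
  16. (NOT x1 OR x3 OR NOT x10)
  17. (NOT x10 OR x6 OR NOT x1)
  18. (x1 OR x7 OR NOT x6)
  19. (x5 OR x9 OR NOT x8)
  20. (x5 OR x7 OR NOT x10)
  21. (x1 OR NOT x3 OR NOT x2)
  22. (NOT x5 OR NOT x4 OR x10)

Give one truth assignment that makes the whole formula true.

Pure literal: x2 appears only negated; assign x2 = False.
Try x1 = False.
For the remaining variables, x3 = False, x4 = True, x5 = False, x6 = True, x7 = True, x8 = True, x9 = True, x10 = False works.
Check each clause:
  1. (NOT x4 OR x7 OR NOT x9) — x7 is true.
  2. (x8 OR x1 OR NOT x9) — x8 is true.
  3. (x4 OR NOT x2 OR x9) — x9 is true.
  4. (NOT x7 OR NOT x9 OR NOT x3) — NOT x3 is true.
  5. (NOT x10 OR x7 OR x9) — x9 is true.
  6. (NOT x3 OR NOT x8 OR x6) — NOT x3 is true.
  7. (NOT x9 OR NOT x1 OR NOT x8) — NOT x1 is true.
  8. (NOT x5 OR NOT x7 OR x1) — NOT x5 is true.
  9. (NOT x6 OR NOT x5 OR NOT x2) — NOT x5 is true.
  10. (NOT x2 OR NOT x3 OR x6) — NOT x3 is true.
  11. (NOT x2 OR NOT x4 OR x8) — x8 is true.
  12. (x8 OR NOT x6 OR NOT x10) — x8 is true.
  13. (x5 OR NOT x10 OR x6) — x6 is true.
  14. (NOT x10 OR NOT x1 OR x4) — x4 is true.
  15. (x9 OR x7 OR x10) — x9 is true.
  16. (NOT x10 OR x3 OR NOT x1) — NOT x1 is true.
  17. (x6 OR NOT x1 OR NOT x10) — NOT x1 is true.
  18. (NOT x6 OR x7 OR x1) — x7 is true.
  19. (x5 OR x9 OR NOT x8) — x9 is true.
  20. (x5 OR NOT x10 OR x7) — NOT x10 is true.
  21. (x1 OR NOT x3 OR NOT x2) — NOT x3 is true.
  22. (NOT x5 OR NOT x4 OR x10) — NOT x5 is true.

x1=False, x2=False, x3=False, x4=True, x5=False, x6=True, x7=True, x8=True, x9=True, x10=False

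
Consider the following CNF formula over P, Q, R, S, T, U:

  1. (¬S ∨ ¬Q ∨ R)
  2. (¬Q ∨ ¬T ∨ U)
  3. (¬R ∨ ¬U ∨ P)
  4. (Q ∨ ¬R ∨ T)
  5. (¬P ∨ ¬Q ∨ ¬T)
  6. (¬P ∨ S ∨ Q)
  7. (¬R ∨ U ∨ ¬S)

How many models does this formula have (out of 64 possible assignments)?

23

Split on Q, then R.
  Q=1, R=1: remaining (P,S,T,U) ∈ {(0,0,0,0); (1,0,0,0); (1,0,0,1); (1,1,0,1)} — 4.
  Q=1, R=0: 5 of the 16 assignments to (P,S,T,U) work.
  Q=0, R=1: remaining (P,S,T,U) ∈ {(0,0,1,0); (1,1,1,1)} — 2.
  Q=0, R=0: T, U free; 3 ways for (P,S) × 2^2 = 12.
Total: 4 + 5 + 2 + 12 = 23.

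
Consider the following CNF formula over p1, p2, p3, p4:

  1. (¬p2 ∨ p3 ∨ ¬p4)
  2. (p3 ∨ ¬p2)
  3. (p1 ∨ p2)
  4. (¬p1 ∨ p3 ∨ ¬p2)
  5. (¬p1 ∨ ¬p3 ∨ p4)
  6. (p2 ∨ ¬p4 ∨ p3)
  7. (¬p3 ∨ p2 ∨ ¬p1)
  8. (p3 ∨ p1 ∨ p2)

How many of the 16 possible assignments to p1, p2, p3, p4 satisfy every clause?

4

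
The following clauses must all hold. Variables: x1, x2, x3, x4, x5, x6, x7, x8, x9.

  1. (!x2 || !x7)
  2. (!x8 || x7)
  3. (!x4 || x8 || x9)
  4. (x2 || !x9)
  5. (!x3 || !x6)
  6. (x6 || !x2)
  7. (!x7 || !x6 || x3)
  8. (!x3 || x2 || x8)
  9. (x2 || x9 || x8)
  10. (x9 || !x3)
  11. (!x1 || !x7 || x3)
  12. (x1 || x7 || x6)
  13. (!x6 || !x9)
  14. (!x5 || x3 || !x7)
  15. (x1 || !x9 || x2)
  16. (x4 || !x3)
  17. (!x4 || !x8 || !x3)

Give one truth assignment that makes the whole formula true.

x1=F, x2=T, x3=F, x4=F, x5=F, x6=T, x7=F, x8=F, x9=F

Check each clause:
  1. (!x7 || !x2) — !x7 is true.
  2. (!x8 || x7) — !x8 is true.
  3. (!x4 || x9 || x8) — !x4 is true.
  4. (x2 || !x9) — x2 is true.
  5. (!x6 || !x3) — !x3 is true.
  6. (x6 || !x2) — x6 is true.
  7. (x3 || !x6 || !x7) — !x7 is true.
  8. (x8 || !x3 || x2) — x2 is true.
  9. (x9 || x2 || x8) — x2 is true.
  10. (x9 || !x3) — !x3 is true.
  11. (x3 || !x7 || !x1) — !x7 is true.
  12. (x7 || x6 || x1) — x6 is true.
  13. (!x9 || !x6) — !x9 is true.
  14. (!x5 || !x7 || x3) — !x7 is true.
  15. (x1 || x2 || !x9) — x2 is true.
  16. (x4 || !x3) — !x3 is true.
  17. (!x8 || !x4 || !x3) — !x8 is true.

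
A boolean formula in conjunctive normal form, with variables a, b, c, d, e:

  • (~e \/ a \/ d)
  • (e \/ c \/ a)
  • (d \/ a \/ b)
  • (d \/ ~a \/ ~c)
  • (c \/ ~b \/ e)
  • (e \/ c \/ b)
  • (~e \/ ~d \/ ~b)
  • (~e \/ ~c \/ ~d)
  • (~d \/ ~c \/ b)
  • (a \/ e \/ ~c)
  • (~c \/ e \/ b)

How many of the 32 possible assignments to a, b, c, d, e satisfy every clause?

5

The models are:
  a=F b=F c=F d=T e=T
  a=T b=F c=F d=F e=T
  a=T b=F c=F d=T e=T
  a=T b=T c=F d=F e=T
  a=T b=T c=T d=T e=F
That's 5 in total.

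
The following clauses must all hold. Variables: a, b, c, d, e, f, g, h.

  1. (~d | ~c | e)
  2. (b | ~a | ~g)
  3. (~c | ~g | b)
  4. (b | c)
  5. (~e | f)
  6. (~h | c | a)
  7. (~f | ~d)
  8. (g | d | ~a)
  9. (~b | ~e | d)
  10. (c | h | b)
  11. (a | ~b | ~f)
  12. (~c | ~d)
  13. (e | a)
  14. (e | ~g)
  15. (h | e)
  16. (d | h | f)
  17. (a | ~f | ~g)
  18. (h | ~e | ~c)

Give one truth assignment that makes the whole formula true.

Branch on a: take a = False.
  then e is forced to True.
  then f is forced to True.
  then d is forced to False.
  then b is forced to False.
  then c is forced to True.
  then g is forced to False.
  then h is forced to True.

a = 0, b = 0, c = 1, d = 0, e = 1, f = 1, g = 0, h = 1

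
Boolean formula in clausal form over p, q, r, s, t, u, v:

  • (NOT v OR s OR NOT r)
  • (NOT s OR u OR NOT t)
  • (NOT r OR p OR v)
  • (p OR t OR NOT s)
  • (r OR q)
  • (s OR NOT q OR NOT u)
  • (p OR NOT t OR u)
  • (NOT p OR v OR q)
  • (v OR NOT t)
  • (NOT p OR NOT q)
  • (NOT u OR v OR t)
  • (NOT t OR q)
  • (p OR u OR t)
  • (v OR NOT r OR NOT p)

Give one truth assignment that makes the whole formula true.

p = False, q = True, r = True, s = True, t = True, u = True, v = True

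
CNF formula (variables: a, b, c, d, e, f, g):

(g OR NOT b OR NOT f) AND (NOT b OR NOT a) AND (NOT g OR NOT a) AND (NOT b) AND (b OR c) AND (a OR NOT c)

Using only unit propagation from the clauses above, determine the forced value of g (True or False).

False

(NOT b) stands alone — b = False.
(c OR b) with b = False leaves only c, so c = True.
In (NOT c OR a), NOT c is now false; a must hold, so a = True.
In (NOT a OR NOT g), NOT a is now false; NOT g must hold, so g = False.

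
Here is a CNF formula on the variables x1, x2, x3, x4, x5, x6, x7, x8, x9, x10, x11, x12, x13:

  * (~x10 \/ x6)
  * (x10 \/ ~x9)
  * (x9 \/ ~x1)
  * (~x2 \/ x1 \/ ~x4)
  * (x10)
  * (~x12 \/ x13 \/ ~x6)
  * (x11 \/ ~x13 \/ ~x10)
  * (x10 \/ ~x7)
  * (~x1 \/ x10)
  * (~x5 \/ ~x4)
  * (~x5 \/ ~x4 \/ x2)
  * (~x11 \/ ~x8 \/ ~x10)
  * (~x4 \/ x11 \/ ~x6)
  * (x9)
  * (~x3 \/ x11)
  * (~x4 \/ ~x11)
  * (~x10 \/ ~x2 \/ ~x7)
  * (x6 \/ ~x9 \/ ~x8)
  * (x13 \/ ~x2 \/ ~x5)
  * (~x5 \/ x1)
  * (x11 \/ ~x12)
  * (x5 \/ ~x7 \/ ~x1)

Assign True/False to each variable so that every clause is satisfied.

x1=F, x2=T, x3=F, x4=F, x5=F, x6=T, x7=F, x8=T, x9=T, x10=T, x11=F, x12=F, x13=F

Check each clause:
  1. (~x10 \/ x6) — x6 is true.
  2. (x10 \/ ~x9) — x10 is true.
  3. (x9 \/ ~x1) — x9 is true.
  4. (x1 \/ ~x4 \/ ~x2) — ~x4 is true.
  5. (x10) — x10 is true.
  6. (x13 \/ ~x6 \/ ~x12) — ~x12 is true.
  7. (x11 \/ ~x13 \/ ~x10) — ~x13 is true.
  8. (~x7 \/ x10) — ~x7 is true.
  9. (x10 \/ ~x1) — x10 is true.
  10. (~x5 \/ ~x4) — ~x5 is true.
  11. (~x4 \/ ~x5 \/ x2) — x2 is true.
  12. (~x10 \/ ~x11 \/ ~x8) — ~x11 is true.
  13. (~x4 \/ x11 \/ ~x6) — ~x4 is true.
  14. (x9) — x9 is true.
  15. (~x3 \/ x11) — ~x3 is true.
  16. (~x4 \/ ~x11) — ~x4 is true.
  17. (~x7 \/ ~x2 \/ ~x10) — ~x7 is true.
  18. (x6 \/ ~x9 \/ ~x8) — x6 is true.
  19. (~x2 \/ x13 \/ ~x5) — ~x5 is true.
  20. (~x5 \/ x1) — ~x5 is true.
  21. (~x12 \/ x11) — ~x12 is true.
  22. (~x1 \/ x5 \/ ~x7) — ~x7 is true.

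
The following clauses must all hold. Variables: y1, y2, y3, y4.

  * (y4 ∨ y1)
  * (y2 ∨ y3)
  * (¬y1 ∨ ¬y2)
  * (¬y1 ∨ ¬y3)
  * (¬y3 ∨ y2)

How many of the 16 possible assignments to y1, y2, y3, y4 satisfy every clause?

2

The models are:
  y1=0 y2=1 y3=0 y4=1
  y1=0 y2=1 y3=1 y4=1
Count: 2.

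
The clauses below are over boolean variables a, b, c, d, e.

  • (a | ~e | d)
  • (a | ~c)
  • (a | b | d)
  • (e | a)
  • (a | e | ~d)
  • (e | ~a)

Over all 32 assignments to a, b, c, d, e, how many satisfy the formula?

10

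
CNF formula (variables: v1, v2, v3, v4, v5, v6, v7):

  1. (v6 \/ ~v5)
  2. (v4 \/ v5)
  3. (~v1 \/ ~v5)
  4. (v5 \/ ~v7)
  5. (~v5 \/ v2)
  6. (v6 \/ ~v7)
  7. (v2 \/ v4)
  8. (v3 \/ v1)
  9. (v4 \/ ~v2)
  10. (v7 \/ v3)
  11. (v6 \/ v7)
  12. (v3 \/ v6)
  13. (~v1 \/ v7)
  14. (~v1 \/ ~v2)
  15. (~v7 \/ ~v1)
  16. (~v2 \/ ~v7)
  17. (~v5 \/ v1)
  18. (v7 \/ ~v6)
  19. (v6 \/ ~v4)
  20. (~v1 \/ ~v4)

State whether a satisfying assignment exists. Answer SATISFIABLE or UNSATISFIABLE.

v7 = True:
  propagation gives v5=True, v6=True, v1=False; an empty clause results — contradiction.
v7 = False:
  propagation gives v3=True, v6=True; an empty clause results — contradiction.
Every branch closes, so no satisfying assignment exists.

UNSATISFIABLE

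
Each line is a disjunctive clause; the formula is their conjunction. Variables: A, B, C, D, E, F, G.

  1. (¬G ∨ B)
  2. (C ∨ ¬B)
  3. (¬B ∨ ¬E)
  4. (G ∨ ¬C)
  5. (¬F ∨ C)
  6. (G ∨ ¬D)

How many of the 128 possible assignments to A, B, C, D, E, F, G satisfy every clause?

12

Split on B, then C.
  B=1, C=1: forces E=0; G=1; A, D, F free → 2^3 = 8.
  B=1, C=0: a clause becomes empty — 0.
  B=0, C=1: a clause becomes empty — 0.
  B=0, C=0: remaining (A,D,E,F,G) ∈ {(0,0,0,0,0); (0,0,1,0,0); (1,0,0,0,0); (1,0,1,0,0)} — 4.
Total: 8 + 0 + 0 + 4 = 12.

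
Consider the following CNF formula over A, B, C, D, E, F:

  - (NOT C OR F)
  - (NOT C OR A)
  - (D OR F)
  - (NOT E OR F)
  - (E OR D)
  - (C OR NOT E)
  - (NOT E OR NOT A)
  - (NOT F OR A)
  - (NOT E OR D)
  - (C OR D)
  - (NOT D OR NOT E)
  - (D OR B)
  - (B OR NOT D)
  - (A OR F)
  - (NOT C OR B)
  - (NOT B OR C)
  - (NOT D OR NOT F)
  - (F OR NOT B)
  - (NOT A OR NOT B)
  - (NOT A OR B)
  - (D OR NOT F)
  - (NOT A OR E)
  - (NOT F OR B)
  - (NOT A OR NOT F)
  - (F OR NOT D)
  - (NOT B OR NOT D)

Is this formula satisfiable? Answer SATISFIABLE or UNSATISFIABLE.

D = True:
  propagation gives E=False, B=True; an empty clause results — contradiction.
D = False:
  propagation gives F=True; an empty clause results — contradiction.
Every branch closes, so no satisfying assignment exists.

UNSATISFIABLE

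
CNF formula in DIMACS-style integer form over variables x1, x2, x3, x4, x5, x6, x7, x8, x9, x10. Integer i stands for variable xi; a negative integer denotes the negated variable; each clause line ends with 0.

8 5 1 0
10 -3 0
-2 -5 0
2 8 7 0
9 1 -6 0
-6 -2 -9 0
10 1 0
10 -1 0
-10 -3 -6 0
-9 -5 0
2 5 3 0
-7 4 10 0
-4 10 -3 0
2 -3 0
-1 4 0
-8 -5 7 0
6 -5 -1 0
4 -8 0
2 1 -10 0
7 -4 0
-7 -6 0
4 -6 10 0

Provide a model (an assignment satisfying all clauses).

x1 = 1, x2 = 1, x3 = 1, x4 = 1, x5 = 0, x6 = 0, x7 = 1, x8 = 0, x9 = 0, x10 = 1

Try x1 = True.
  then x10 is forced to True.
  then x4 is forced to True.
  then x7 is forced to True.
  then x6 is forced to False.
  then x5 is forced to False.
Try x2 = True.
x3, x8, x9 are now unconstrained; take x3 = True, x8 = False, x9 = False.
Check each clause:
  1. (x5 OR x1 OR x8) — x1 is true.
  2. (NOT x3 OR x10) — x10 is true.
  3. (NOT x2 OR NOT x5) — NOT x5 is true.
  4. (x8 OR x2 OR x7) — x2 is true.
  5. (x1 OR x9 OR NOT x6) — NOT x6 is true.
  6. (NOT x2 OR NOT x9 OR NOT x6) — NOT x6 is true.
  7. (x1 OR x10) — x1 is true.
  8. (NOT x1 OR x10) — x10 is true.
  9. (NOT x3 OR NOT x10 OR NOT x6) — NOT x6 is true.
  10. (NOT x9 OR NOT x5) — NOT x5 is true.
  11. (x5 OR x2 OR x3) — x2 is true.
  12. (NOT x7 OR x10 OR x4) — x10 is true.
  13. (NOT x4 OR NOT x3 OR x10) — x10 is true.
  14. (x2 OR NOT x3) — x2 is true.
  15. (NOT x1 OR x4) — x4 is true.
  16. (NOT x8 OR x7 OR NOT x5) — NOT x8 is true.
  17. (NOT x5 OR NOT x1 OR x6) — NOT x5 is true.
  18. (x4 OR NOT x8) — NOT x8 is true.
  19. (x1 OR NOT x10 OR x2) — x1 is true.
  20. (NOT x4 OR x7) — x7 is true.
  21. (NOT x6 OR NOT x7) — NOT x6 is true.
  22. (x4 OR NOT x6 OR x10) — x10 is true.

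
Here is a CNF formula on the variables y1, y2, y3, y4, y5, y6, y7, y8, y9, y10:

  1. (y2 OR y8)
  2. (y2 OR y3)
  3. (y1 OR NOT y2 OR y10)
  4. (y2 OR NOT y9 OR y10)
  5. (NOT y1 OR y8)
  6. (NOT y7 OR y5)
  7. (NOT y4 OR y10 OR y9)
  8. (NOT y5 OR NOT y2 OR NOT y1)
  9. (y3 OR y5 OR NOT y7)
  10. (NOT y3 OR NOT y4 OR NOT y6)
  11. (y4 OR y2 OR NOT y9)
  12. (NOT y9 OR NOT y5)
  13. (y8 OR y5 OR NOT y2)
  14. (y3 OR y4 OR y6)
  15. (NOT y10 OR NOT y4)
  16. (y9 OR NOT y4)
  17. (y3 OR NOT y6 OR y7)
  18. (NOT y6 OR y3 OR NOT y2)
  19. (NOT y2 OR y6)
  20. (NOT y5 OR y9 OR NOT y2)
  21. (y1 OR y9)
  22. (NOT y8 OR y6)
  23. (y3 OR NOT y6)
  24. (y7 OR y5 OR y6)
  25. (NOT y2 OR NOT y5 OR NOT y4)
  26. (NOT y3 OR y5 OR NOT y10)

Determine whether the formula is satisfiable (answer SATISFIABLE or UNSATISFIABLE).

SATISFIABLE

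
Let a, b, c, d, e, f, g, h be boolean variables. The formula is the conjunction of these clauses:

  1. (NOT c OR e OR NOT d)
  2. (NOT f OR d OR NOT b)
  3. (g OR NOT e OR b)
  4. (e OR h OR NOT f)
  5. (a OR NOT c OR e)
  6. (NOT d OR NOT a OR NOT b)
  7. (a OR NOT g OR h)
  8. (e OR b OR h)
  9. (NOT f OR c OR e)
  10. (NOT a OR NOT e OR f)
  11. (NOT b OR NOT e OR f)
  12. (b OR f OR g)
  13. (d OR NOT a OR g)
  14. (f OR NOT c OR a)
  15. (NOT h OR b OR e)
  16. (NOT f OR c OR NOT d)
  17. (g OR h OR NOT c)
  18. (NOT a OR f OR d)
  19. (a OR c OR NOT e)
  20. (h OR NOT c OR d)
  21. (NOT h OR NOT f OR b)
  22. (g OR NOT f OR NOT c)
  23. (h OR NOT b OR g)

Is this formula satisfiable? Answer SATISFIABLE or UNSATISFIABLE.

Try a = True.
Set b = False and propagate.
For the remaining variables, c = False, d = False, e = True, f = True, g = True, h = False works.
Every clause has at least one true literal under this assignment.
So a=True  b=False  c=False  d=False  e=True  f=True  g=True  h=False is a satisfying assignment.

SATISFIABLE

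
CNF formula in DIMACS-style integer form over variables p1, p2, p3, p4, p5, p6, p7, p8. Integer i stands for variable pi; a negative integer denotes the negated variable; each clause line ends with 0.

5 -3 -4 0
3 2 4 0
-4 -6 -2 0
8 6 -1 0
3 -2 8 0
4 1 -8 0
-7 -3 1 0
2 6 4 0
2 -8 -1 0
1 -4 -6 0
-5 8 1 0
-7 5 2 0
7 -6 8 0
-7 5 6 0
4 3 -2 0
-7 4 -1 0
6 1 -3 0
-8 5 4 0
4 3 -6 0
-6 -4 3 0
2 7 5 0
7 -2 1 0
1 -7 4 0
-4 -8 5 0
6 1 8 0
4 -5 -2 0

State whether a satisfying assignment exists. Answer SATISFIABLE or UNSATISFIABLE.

SATISFIABLE

Set p1 = True and propagate.
Set p2 = True and propagate.
Set p3 = False and propagate.
  then p8 is forced to True.
  then p4 is forced to True.
  then p6 is forced to False.
  then p5 is forced to True.
p7 is now unconstrained; take p7 = False.
Every clause has at least one true literal under this assignment.
So p1 = 1, p2 = 1, p3 = 0, p4 = 1, p5 = 1, p6 = 0, p7 = 0, p8 = 1 is a satisfying assignment.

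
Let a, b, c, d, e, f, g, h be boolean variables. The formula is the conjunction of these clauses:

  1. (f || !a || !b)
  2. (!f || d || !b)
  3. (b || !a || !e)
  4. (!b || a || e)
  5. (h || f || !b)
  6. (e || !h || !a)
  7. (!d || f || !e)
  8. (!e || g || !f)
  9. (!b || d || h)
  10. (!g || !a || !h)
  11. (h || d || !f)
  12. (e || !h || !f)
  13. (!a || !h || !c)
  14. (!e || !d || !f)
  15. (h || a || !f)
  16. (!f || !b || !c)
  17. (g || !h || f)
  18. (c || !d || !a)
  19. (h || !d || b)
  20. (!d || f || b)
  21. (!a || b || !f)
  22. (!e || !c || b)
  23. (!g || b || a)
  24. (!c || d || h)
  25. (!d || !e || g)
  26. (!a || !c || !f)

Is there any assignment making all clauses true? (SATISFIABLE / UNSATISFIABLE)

SATISFIABLE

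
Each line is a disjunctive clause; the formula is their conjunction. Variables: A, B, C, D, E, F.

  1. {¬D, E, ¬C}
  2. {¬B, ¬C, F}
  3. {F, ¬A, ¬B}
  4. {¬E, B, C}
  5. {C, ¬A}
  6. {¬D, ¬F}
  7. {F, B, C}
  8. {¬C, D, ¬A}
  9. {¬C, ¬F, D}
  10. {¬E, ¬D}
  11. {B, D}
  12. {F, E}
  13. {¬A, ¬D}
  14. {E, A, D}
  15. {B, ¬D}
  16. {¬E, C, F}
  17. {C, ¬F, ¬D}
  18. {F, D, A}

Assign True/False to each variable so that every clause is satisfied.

A=False, B=True, C=False, D=False, E=True, F=True

Check each clause:
  1. {¬D, E, ¬C} — E is true.
  2. {F, ¬B, ¬C} — ¬C is true.
  3. {¬B, ¬A, F} — ¬A is true.
  4. {B, C, ¬E} — B is true.
  5. {¬A, C} — ¬A is true.
  6. {¬D, ¬F} — ¬D is true.
  7. {B, F, C} — B is true.
  8. {¬A, D, ¬C} — ¬C is true.
  9. {D, ¬C, ¬F} — ¬C is true.
  10. {¬D, ¬E} — ¬D is true.
  11. {D, B} — B is true.
  12. {F, E} — E is true.
  13. {¬D, ¬A} — ¬D is true.
  14. {E, D, A} — E is true.
  15. {¬D, B} — B is true.
  16. {F, C, ¬E} — F is true.
  17. {¬F, C, ¬D} — ¬D is true.
  18. {A, D, F} — F is true.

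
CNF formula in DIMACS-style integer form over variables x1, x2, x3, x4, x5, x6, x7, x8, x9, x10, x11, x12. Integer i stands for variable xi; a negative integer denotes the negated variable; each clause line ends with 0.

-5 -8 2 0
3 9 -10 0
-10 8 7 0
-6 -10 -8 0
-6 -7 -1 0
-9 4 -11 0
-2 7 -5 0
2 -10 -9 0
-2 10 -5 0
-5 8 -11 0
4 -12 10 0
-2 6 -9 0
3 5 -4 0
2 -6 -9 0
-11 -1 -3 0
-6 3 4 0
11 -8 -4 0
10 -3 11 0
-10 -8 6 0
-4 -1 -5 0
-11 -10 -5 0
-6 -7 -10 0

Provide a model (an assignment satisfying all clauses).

x1 = F  x2 = F  x3 = T  x4 = F  x5 = F  x6 = F  x7 = T  x8 = F  x9 = F  x10 = F  x11 = T  x12 = F

Check each clause:
  1. (NOT x8 OR NOT x5 OR x2) — NOT x8 is true.
  2. (x9 OR NOT x10 OR x3) — x3 is true.
  3. (NOT x10 OR x7 OR x8) — NOT x10 is true.
  4. (NOT x6 OR NOT x10 OR NOT x8) — NOT x8 is true.
  5. (NOT x6 OR NOT x1 OR NOT x7) — NOT x6 is true.
  6. (x4 OR NOT x9 OR NOT x11) — NOT x9 is true.
  7. (NOT x2 OR NOT x5 OR x7) — NOT x5 is true.
  8. (NOT x10 OR NOT x9 OR x2) — NOT x10 is true.
  9. (NOT x5 OR x10 OR NOT x2) — NOT x5 is true.
  10. (x8 OR NOT x5 OR NOT x11) — NOT x5 is true.
  11. (x4 OR NOT x12 OR x10) — NOT x12 is true.
  12. (NOT x9 OR NOT x2 OR x6) — NOT x2 is true.
  13. (x3 OR NOT x4 OR x5) — x3 is true.
  14. (x2 OR NOT x9 OR NOT x6) — NOT x6 is true.
  15. (NOT x3 OR NOT x1 OR NOT x11) — NOT x1 is true.
  16. (x3 OR x4 OR NOT x6) — NOT x6 is true.
  17. (NOT x4 OR x11 OR NOT x8) — NOT x8 is true.
  18. (x10 OR NOT x3 OR x11) — x11 is true.
  19. (x6 OR NOT x10 OR NOT x8) — NOT x8 is true.
  20. (NOT x4 OR NOT x1 OR NOT x5) — NOT x5 is true.
  21. (NOT x11 OR NOT x10 OR NOT x5) — NOT x5 is true.
  22. (NOT x6 OR NOT x7 OR NOT x10) — NOT x6 is true.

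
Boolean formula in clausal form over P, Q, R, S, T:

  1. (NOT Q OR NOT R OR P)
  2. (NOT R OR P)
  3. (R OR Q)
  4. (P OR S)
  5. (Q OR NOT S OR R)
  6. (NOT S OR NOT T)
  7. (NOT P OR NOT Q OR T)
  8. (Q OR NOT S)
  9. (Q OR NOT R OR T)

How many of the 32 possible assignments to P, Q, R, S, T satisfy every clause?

The models are:
  P=F Q=T R=F S=T T=F
  P=T Q=F R=T S=F T=T
  P=T Q=T R=F S=F T=T
  P=T Q=T R=T S=F T=T
That's 4 in total.

4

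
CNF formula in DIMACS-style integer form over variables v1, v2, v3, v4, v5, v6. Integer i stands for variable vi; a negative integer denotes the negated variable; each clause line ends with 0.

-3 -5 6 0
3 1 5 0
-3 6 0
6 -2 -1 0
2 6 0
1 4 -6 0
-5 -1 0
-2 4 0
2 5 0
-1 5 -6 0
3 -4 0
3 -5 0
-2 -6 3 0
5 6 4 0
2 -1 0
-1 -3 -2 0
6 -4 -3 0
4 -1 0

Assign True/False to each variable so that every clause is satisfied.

Branch on v1: take v1 = False.
Try v2 = True.
  then v4 is forced to True.
  then v3 is forced to True.
  then v6 is forced to True.
v5 is now unconstrained; take v5 = False.
Check each clause:
  1. (¬v3 ∨ v6 ∨ ¬v5) — ¬v5 is true.
  2. (v5 ∨ v3 ∨ v1) — v3 is true.
  3. (v6 ∨ ¬v3) — v6 is true.
  4. (v6 ∨ ¬v2 ∨ ¬v1) — v6 is true.
  5. (v6 ∨ v2) — v2 is true.
  6. (v1 ∨ ¬v6 ∨ v4) — v4 is true.
  7. (¬v1 ∨ ¬v5) — ¬v5 is true.
  8. (¬v2 ∨ v4) — v4 is true.
  9. (v2 ∨ v5) — v2 is true.
  10. (¬v6 ∨ ¬v1 ∨ v5) — ¬v1 is true.
  11. (v3 ∨ ¬v4) — v3 is true.
  12. (v3 ∨ ¬v5) — v3 is true.
  13. (v3 ∨ ¬v6 ∨ ¬v2) — v3 is true.
  14. (v6 ∨ v4 ∨ v5) — v4 is true.
  15. (v2 ∨ ¬v1) — v2 is true.
  16. (¬v1 ∨ ¬v3 ∨ ¬v2) — ¬v1 is true.
  17. (¬v4 ∨ ¬v3 ∨ v6) — v6 is true.
  18. (v4 ∨ ¬v1) — v4 is true.

v1=F, v2=T, v3=T, v4=T, v5=F, v6=T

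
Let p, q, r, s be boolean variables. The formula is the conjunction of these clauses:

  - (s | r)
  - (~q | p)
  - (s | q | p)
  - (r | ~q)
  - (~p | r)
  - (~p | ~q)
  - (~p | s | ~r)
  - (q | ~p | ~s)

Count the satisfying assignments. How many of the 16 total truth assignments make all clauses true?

Satisfying assignments:
  p=0 q=0 r=0 s=1
  p=0 q=0 r=1 s=1
Count: 2.

2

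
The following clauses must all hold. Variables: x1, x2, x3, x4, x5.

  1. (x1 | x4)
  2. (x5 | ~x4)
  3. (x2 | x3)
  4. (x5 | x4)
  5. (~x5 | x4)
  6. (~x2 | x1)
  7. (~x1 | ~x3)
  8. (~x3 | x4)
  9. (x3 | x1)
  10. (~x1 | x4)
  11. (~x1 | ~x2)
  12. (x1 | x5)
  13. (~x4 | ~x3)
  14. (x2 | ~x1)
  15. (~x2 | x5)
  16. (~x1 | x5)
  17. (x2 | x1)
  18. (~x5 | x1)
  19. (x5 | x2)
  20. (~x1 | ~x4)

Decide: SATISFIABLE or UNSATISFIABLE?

UNSATISFIABLE

x1 = True:
  propagation gives x3=False, x2=True; an empty clause results — contradiction.
x1 = False:
  propagation gives x4=True, x5=True; an empty clause results — contradiction.
Every branch closes, so no satisfying assignment exists.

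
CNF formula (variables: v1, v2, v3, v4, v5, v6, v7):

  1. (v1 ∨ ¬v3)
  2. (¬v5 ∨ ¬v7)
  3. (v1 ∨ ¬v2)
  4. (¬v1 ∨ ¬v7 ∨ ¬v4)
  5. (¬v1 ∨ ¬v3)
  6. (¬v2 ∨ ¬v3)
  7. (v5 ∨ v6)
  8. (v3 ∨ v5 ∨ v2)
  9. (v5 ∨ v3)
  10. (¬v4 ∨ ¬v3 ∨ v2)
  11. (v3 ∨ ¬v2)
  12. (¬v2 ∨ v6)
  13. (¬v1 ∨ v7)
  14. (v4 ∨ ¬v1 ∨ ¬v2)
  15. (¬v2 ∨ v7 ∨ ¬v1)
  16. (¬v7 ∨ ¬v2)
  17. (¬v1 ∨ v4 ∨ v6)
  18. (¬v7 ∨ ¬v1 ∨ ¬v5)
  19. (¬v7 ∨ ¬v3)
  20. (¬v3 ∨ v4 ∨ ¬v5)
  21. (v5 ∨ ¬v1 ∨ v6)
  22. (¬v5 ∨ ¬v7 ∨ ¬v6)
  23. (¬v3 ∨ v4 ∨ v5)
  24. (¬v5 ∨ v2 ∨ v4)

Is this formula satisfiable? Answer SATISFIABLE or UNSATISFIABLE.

Set v1 = False and propagate.
  then v3 is forced to False.
  then v2 is forced to False.
  then v5 is forced to True.
  then v7 is forced to False.
  then v4 is forced to True.
v6 is now unconstrained; take v6 = True.
So v1 = F, v2 = F, v3 = F, v4 = T, v5 = T, v6 = T, v7 = F is a satisfying assignment.

SATISFIABLE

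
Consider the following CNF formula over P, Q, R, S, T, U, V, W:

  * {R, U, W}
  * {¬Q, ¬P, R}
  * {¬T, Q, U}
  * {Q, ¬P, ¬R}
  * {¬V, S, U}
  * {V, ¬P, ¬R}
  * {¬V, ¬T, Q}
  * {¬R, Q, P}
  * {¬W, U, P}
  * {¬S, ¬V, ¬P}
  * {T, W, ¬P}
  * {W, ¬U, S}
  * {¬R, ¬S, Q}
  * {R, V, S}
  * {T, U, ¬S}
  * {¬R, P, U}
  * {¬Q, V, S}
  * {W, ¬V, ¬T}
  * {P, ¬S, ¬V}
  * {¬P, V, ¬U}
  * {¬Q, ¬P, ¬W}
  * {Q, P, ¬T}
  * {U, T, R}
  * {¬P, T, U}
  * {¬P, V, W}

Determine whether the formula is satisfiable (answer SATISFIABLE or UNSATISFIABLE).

SATISFIABLE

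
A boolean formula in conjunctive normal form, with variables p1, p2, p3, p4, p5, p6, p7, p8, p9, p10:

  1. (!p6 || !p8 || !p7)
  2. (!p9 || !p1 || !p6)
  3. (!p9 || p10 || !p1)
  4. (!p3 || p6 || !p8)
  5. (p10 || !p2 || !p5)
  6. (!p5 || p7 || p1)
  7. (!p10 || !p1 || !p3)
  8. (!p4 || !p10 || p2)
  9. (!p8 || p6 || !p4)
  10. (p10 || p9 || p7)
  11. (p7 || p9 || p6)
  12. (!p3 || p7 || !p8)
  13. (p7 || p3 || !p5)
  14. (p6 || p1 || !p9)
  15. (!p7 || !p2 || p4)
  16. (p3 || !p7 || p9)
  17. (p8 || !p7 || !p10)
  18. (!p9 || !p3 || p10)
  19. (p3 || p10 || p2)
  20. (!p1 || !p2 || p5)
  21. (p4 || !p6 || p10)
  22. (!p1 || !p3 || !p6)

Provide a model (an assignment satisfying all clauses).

Try p1 = False.
Set p2 = True and propagate.
For the remaining variables, p3 = False, p4 = True, p5 = False, p6 = True, p7 = False, p8 = True, p9 = True, p10 = False works.
Check each clause:
  1. (!p8 || !p7 || !p6) — !p7 is true.
  2. (!p6 || !p9 || !p1) — !p1 is true.
  3. (!p1 || p10 || !p9) — !p1 is true.
  4. (p6 || !p3 || !p8) — !p3 is true.
  5. (!p5 || p10 || !p2) — !p5 is true.
  6. (p7 || !p5 || p1) — !p5 is true.
  7. (!p3 || !p10 || !p1) — !p3 is true.
  8. (p2 || !p10 || !p4) — p2 is true.
  9. (!p8 || p6 || !p4) — p6 is true.
  10. (p9 || p10 || p7) — p9 is true.
  11. (p7 || p9 || p6) — p9 is true.
  12. (p7 || !p8 || !p3) — !p3 is true.
  13. (p3 || !p5 || p7) — !p5 is true.
  14. (p6 || !p9 || p1) — p6 is true.
  15. (!p7 || !p2 || p4) — !p7 is true.
  16. (p3 || !p7 || p9) — !p7 is true.
  17. (!p10 || !p7 || p8) — p8 is true.
  18. (p10 || !p3 || !p9) — !p3 is true.
  19. (p10 || p3 || p2) — p2 is true.
  20. (!p1 || !p2 || p5) — !p1 is true.
  21. (p4 || !p6 || p10) — p4 is true.
  22. (!p1 || !p6 || !p3) — !p3 is true.

p1=F, p2=T, p3=F, p4=T, p5=F, p6=T, p7=F, p8=T, p9=T, p10=F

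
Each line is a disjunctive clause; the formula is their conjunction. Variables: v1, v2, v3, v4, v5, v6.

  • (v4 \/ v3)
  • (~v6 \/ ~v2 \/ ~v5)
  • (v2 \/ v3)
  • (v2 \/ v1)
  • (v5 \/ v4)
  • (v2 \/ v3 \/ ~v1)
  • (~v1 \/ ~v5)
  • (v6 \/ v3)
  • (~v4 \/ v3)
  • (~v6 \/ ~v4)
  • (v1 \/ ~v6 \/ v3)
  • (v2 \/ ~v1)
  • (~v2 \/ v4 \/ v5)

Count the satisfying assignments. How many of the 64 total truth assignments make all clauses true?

The models are:
  v1=0 v2=1 v3=1 v4=0 v5=1 v6=0
  v1=0 v2=1 v3=1 v4=1 v5=0 v6=0
  v1=0 v2=1 v3=1 v4=1 v5=1 v6=0
  v1=1 v2=1 v3=1 v4=1 v5=0 v6=0
That's 4 in total.

4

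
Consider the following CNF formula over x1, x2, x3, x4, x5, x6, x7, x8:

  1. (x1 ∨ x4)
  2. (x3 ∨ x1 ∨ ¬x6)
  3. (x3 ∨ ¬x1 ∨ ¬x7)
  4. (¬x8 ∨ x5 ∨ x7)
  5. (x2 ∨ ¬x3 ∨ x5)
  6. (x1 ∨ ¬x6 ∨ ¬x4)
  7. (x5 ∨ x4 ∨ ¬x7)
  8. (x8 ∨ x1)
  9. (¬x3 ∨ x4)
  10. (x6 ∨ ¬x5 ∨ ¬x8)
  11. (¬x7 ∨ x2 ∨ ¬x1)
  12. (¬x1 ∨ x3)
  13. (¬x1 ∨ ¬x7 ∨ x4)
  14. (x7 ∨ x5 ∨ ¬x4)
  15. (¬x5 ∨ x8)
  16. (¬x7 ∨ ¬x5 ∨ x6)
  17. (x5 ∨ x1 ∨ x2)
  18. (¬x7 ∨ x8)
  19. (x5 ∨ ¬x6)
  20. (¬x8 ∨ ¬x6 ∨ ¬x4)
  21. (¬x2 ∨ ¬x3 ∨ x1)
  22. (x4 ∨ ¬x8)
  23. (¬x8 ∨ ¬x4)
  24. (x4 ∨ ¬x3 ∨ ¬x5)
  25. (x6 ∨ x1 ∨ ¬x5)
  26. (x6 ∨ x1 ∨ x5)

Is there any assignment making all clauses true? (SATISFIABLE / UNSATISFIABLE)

UNSATISFIABLE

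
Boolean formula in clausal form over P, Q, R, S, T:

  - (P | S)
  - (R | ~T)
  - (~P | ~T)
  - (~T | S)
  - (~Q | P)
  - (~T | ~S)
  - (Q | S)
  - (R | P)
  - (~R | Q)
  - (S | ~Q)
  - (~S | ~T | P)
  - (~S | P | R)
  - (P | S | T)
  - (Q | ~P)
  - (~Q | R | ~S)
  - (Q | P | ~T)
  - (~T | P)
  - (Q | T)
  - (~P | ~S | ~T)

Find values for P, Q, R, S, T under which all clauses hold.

Set P = True and propagate.
  then T is forced to False.
  then Q is forced to True.
  then S is forced to True.
  then R is forced to True.
Every clause has at least one true literal under this assignment.

P=1, Q=1, R=1, S=1, T=0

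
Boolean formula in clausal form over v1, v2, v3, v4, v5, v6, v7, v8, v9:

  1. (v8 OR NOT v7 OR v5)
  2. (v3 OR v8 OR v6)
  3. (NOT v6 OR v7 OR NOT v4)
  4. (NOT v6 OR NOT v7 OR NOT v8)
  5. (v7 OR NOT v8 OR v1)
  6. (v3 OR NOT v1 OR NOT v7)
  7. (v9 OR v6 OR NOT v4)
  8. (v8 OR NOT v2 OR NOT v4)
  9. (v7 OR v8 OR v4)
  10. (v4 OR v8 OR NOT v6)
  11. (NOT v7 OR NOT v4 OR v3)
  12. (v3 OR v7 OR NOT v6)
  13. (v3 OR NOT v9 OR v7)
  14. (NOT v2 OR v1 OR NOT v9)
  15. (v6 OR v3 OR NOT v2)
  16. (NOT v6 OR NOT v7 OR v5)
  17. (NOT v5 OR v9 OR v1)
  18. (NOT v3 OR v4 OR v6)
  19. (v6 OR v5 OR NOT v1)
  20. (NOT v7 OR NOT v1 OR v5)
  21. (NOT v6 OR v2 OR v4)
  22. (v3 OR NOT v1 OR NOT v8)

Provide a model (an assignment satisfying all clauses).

v1=False, v2=False, v3=True, v4=True, v5=False, v6=False, v7=True, v8=True, v9=True

Set v1 = False and propagate.
Set v2 = False and propagate.
Try v3 = True.
For the remaining variables, v4 = True, v5 = False, v6 = False, v7 = True, v8 = True, v9 = True works.
Every clause has at least one true literal under this assignment.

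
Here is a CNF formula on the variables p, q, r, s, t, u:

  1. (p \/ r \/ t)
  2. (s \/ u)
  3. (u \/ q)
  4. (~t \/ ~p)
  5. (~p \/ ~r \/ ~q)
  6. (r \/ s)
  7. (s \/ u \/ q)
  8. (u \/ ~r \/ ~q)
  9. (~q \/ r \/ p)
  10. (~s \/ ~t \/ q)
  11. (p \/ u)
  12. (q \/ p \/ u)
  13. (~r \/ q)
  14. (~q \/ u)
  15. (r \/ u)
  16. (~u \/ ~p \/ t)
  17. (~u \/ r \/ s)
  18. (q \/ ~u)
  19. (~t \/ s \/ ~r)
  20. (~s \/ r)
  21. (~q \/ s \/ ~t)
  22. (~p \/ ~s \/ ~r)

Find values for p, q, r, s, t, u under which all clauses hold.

p = 0, q = 1, r = 1, s = 0, t = 0, u = 1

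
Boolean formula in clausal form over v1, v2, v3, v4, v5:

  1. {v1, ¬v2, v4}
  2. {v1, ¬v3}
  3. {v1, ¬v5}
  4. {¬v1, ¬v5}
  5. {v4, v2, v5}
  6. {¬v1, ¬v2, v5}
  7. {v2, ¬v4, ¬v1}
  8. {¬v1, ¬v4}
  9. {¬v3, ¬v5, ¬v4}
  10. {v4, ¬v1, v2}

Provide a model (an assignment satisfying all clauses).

v1=False, v2=False, v3=False, v4=True, v5=False

Check each clause:
  1. {¬v2, v1, v4} — v4 is true.
  2. {v1, ¬v3} — ¬v3 is true.
  3. {v1, ¬v5} — ¬v5 is true.
  4. {¬v5, ¬v1} — ¬v5 is true.
  5. {v5, v2, v4} — v4 is true.
  6. {¬v1, v5, ¬v2} — ¬v2 is true.
  7. {¬v4, ¬v1, v2} — ¬v1 is true.
  8. {¬v4, ¬v1} — ¬v1 is true.
  9. {¬v4, ¬v5, ¬v3} — ¬v5 is true.
  10. {v2, ¬v1, v4} — v4 is true.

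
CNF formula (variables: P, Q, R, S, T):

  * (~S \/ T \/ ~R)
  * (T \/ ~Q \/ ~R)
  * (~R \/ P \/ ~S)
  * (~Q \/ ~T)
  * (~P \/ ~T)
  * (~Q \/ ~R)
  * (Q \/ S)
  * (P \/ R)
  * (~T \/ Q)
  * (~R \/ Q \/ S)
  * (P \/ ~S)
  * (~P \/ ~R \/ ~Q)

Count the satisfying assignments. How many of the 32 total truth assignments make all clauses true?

The models are:
  P=1 Q=0 R=0 S=1 T=0
  P=1 Q=1 R=0 S=0 T=0
  P=1 Q=1 R=0 S=1 T=0
That's 3 in total.

3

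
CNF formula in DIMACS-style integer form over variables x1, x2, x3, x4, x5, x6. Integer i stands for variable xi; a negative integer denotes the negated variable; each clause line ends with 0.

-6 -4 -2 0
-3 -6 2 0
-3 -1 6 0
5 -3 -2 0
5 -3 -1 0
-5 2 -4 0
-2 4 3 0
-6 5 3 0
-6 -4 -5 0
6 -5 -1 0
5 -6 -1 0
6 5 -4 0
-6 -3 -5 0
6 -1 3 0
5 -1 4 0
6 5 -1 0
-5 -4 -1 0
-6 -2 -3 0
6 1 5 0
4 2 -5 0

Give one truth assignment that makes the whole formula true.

Branch on x1: take x1 = False.
Try x2 = True.
For the remaining variables, x3 = False, x4 = True, x5 = True, x6 = False works.
Check each clause:
  1. (¬x6 ∨ ¬x4 ∨ ¬x2) — ¬x6 is true.
  2. (x2 ∨ ¬x6 ∨ ¬x3) — ¬x6 is true.
  3. (x6 ∨ ¬x3 ∨ ¬x1) — ¬x3 is true.
  4. (¬x3 ∨ x5 ∨ ¬x2) — x5 is true.
  5. (¬x3 ∨ ¬x1 ∨ x5) — x5 is true.
  6. (¬x5 ∨ x2 ∨ ¬x4) — x2 is true.
  7. (x4 ∨ ¬x2 ∨ x3) — x4 is true.
  8. (¬x6 ∨ x3 ∨ x5) — ¬x6 is true.
  9. (¬x4 ∨ ¬x5 ∨ ¬x6) — ¬x6 is true.
  10. (¬x1 ∨ x6 ∨ ¬x5) — ¬x1 is true.
  11. (¬x1 ∨ ¬x6 ∨ x5) — ¬x6 is true.
  12. (¬x4 ∨ x5 ∨ x6) — x5 is true.
  13. (¬x6 ∨ ¬x3 ∨ ¬x5) — ¬x6 is true.
  14. (x3 ∨ ¬x1 ∨ x6) — ¬x1 is true.
  15. (¬x1 ∨ x4 ∨ x5) — x4 is true.
  16. (x5 ∨ ¬x1 ∨ x6) — x5 is true.
  17. (¬x1 ∨ ¬x5 ∨ ¬x4) — ¬x1 is true.
  18. (¬x3 ∨ ¬x6 ∨ ¬x2) — ¬x6 is true.
  19. (x1 ∨ x6 ∨ x5) — x5 is true.
  20. (x4 ∨ ¬x5 ∨ x2) — x2 is true.

x1=F, x2=T, x3=F, x4=T, x5=T, x6=F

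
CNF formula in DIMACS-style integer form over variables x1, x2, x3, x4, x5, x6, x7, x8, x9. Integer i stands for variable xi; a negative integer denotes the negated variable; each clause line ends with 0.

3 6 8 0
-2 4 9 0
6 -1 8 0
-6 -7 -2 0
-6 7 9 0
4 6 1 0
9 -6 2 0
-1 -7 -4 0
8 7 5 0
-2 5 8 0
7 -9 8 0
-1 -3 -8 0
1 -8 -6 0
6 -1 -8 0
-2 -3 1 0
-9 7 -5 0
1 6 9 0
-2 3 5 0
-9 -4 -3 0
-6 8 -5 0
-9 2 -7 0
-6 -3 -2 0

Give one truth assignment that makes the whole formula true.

Branch on x1: take x1 = True.
For the remaining variables, x2 = False, x3 = False, x4 = True, x5 = False, x6 = True, x7 = False, x8 = True, x9 = True works.

x1 = True, x2 = False, x3 = False, x4 = True, x5 = False, x6 = True, x7 = False, x8 = True, x9 = True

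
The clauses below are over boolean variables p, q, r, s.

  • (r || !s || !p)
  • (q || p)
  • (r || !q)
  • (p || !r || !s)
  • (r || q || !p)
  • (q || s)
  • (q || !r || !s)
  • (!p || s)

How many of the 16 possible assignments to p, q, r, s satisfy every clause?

2

Satisfying assignments:
  p=0 q=1 r=1 s=0
  p=1 q=1 r=1 s=1
Count: 2.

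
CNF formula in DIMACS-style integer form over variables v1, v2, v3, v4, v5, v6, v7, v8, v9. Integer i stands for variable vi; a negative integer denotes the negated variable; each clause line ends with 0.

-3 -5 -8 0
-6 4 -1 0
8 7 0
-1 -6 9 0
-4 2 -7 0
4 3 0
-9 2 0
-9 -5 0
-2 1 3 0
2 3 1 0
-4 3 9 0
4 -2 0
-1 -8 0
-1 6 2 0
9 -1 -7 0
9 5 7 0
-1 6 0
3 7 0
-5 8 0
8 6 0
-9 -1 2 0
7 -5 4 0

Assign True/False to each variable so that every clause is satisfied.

v1=F, v2=F, v3=T, v4=F, v5=F, v6=T, v7=T, v8=T, v9=F

Check each clause:
  1. (NOT v3 OR NOT v8 OR NOT v5) — NOT v5 is true.
  2. (v4 OR NOT v1 OR NOT v6) — NOT v1 is true.
  3. (v8 OR v7) — v8 is true.
  4. (NOT v1 OR v9 OR NOT v6) — NOT v1 is true.
  5. (v2 OR NOT v4 OR NOT v7) — NOT v4 is true.
  6. (v4 OR v3) — v3 is true.
  7. (NOT v9 OR v2) — NOT v9 is true.
  8. (NOT v5 OR NOT v9) — NOT v5 is true.
  9. (v1 OR NOT v2 OR v3) — v3 is true.
  10. (v2 OR v3 OR v1) — v3 is true.
  11. (v9 OR NOT v4 OR v3) — v3 is true.
  12. (v4 OR NOT v2) — NOT v2 is true.
  13. (NOT v8 OR NOT v1) — NOT v1 is true.
  14. (NOT v1 OR v6 OR v2) — v6 is true.
  15. (NOT v1 OR NOT v7 OR v9) — NOT v1 is true.
  16. (v5 OR v7 OR v9) — v7 is true.
  17. (NOT v1 OR v6) — NOT v1 is true.
  18. (v3 OR v7) — v3 is true.
  19. (NOT v5 OR v8) — v8 is true.
  20. (v8 OR v6) — v8 is true.
  21. (NOT v9 OR v2 OR NOT v1) — NOT v1 is true.
  22. (v4 OR NOT v5 OR v7) — NOT v5 is true.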